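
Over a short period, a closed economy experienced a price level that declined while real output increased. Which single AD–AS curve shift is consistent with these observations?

P fell and Y rose. An AD shift moves P and Y in the same direction; an SRAS shift moves them in opposite directions.
Here P and Y moved in opposite directions, so the SRAS curve shifted.
Since Y rose, SRAS shifted right.

SRAS shifted right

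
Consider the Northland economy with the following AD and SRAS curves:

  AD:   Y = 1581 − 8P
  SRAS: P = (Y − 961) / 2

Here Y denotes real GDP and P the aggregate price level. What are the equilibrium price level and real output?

Rearrange SRAS to Y = 961 + 2P.
Set AD = SRAS: 1581 − 8P = 961 + 2P, so 620 = 10P and P = 62.
Then Y = 1581 − 8·62 = 1085.

P = 62, Y = 1085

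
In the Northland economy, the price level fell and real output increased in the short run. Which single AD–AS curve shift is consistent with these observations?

SRAS shifted right

P fell and Y rose. An AD shift moves P and Y in the same direction; an SRAS shift moves them in opposite directions.
Here P and Y moved in opposite directions, so the SRAS curve shifted.
Since Y rose, SRAS shifted right.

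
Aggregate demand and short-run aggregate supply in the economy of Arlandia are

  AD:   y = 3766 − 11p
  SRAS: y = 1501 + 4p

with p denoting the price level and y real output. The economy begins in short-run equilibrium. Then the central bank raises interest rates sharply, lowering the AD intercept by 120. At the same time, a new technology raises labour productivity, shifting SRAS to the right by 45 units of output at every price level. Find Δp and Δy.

Δp = -11, Δy = +1

After both shocks: AD is y = 3646 − 11p and SRAS is y = 1546 + 4p.
Setting them equal: 2100 = 15p, so p = 140.
y = 3646 − 11·140 = 2106.
Initially p = 151, y = 2105, so Δp = -11 and Δy = +1.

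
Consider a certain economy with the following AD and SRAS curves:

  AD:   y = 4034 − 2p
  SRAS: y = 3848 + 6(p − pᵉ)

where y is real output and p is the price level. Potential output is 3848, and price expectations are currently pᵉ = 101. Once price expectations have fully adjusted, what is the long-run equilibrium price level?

Short run: with pᵉ = 101, SRAS is y = 3242 + 6p. Setting AD = SRAS gives 792 = 8p, so p = 99 and y = 4034 − 2·99 = 3836.
Output 3836 is below potential 3848, so over time expected prices fall and SRAS shifts right until y returns to 3848.
Long run: y = 3848 on the AD curve gives 3848 = 4034 − 2p, so p = 93.

Long-run p = 93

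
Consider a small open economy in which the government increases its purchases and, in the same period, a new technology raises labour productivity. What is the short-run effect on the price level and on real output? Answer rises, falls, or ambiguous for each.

The first event is a positive demand shock: AD shifts right, which by itself pushes P up and Y up.
The second is a favourable supply shock: SRAS shifts right, which by itself pushes P down and Y up.
The two shocks push P in opposite directions, so the effect on P is ambiguous. Both shocks push Y up, so Y rises.

Price level: ambiguous; output: rises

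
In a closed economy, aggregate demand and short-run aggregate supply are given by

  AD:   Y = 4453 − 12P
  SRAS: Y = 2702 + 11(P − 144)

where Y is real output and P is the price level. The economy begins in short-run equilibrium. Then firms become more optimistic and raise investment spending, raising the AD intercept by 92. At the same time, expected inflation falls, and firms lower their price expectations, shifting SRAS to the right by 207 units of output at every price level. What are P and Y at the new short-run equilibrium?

After both shocks: AD is Y = 4545 − 12P and SRAS is Y = 1325 + 11P.
Setting them equal: 3220 = 23P, so P = 140.
Y = 4545 − 12·140 = 2865.

P = 140, Y = 2865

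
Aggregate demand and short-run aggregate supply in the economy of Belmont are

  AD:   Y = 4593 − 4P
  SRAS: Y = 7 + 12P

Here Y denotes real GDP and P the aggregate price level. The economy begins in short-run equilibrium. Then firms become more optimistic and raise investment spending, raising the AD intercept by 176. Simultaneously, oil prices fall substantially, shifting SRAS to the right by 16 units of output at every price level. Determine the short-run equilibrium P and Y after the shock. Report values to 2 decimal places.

P = 296.63, Y = 3582.50

After both shocks: AD is Y = 4769 − 4P and SRAS is Y = 23 + 12P.
Setting them equal: 4746 = 16P, so P = 296.63.
Substituting into AD, Y = 3582.50.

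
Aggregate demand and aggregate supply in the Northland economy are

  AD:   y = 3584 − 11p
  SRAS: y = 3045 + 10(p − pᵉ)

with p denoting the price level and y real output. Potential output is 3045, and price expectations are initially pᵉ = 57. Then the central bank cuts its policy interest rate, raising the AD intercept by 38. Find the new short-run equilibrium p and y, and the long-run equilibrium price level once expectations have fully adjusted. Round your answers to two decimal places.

Short run: p = 54.62, y = 3021.19. Long run: p = 52.45.

AD shifts right: new AD is y = 3622 − 11p. With pᵉ = 57, SRAS is y = 2475 + 10p.
Short run: 3622 − 11p = 2475 + 10p gives 1147 = 21p, so p = 54.62 and y = 3622 − 11p = 3021.19.
y = 3021.19 is below potential 3045; expectations adjust and SRAS shifts right until y = 3045.
Long run: on the new AD curve, 3045 = 3622 − 11p gives p = 52.45.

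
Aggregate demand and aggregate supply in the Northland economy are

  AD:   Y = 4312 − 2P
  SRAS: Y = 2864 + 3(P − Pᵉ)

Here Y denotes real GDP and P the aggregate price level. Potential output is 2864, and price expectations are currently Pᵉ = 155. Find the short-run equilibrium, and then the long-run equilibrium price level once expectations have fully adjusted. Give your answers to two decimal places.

Short run: P = 382.60, Y = 3546.80. Long run: P = 724.00.

Short run: with Pᵉ = 155, SRAS is Y = 2399 + 3P. Setting AD = SRAS gives 1913 = 5P, so P = 382.60 and Y = 4312 − 2P = 3546.80.
Output 3546.80 is above potential 2864, so over time expected prices rise and SRAS shifts left until Y returns to 2864.
Long run: Y = 2864 on the AD curve gives 2864 = 4312 − 2P, so P = 724.00.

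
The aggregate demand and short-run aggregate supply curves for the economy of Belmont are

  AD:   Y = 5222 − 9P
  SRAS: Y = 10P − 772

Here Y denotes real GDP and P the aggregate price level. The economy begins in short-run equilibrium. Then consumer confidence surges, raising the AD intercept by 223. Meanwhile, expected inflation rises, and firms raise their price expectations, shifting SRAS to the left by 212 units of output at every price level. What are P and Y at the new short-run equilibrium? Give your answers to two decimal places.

P = 338.37, Y = 2399.68

After both shocks: AD is Y = 5445 − 9P and SRAS is Y = 10P − 984.
Setting them equal: 6429 = 19P, so P = 338.37.
Substituting into AD, Y = 2399.68.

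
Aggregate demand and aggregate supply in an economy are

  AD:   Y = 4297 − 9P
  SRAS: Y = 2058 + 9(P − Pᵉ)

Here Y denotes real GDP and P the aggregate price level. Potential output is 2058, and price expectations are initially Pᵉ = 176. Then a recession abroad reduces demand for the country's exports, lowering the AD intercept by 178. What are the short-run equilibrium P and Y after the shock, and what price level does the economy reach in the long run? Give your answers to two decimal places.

Short run: P = 202.50, Y = 2296.50. Long run: P = 229.00.

AD shifts left: new AD is Y = 4119 − 9P. With Pᵉ = 176, SRAS is Y = 474 + 9P.
Short run: 4119 − 9P = 474 + 9P gives 3645 = 18P, so P = 202.50 and Y = 4119 − 9P = 2296.50.
Y = 2296.50 is above potential 2058; expectations adjust and SRAS shifts left until Y = 2058.
Long run: on the new AD curve, 2058 = 4119 − 9P gives P = 229.00.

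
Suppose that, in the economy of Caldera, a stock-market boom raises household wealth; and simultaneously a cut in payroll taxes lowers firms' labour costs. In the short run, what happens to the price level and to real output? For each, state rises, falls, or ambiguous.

Price level: ambiguous; output: rises

The first event is a positive demand shock: AD shifts right, which by itself pushes P up and Y up.
The second is a favourable supply shock: SRAS shifts right, which by itself pushes P down and Y up.
The two shocks push P in opposite directions, so the effect on P is ambiguous. Both shocks push Y up, so Y rises.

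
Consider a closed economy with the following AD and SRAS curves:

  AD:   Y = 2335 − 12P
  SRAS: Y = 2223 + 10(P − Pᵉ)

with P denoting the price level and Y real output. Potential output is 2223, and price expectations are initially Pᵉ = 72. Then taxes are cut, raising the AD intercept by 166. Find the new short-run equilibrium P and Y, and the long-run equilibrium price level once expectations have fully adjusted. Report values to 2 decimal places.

AD shifts right: new AD is Y = 2501 − 12P. With Pᵉ = 72, SRAS is Y = 1503 + 10P.
Short run: 2501 − 12P = 1503 + 10P gives 998 = 22P, so P = 45.36 and Y = 2501 − 12P = 1956.64.
Y = 1956.64 is below potential 2223; expectations adjust and SRAS shifts right until Y = 2223.
Long run: on the new AD curve, 2223 = 2501 − 12P gives P = 23.17.

Short run: P = 45.36, Y = 1956.64. Long run: P = 23.17.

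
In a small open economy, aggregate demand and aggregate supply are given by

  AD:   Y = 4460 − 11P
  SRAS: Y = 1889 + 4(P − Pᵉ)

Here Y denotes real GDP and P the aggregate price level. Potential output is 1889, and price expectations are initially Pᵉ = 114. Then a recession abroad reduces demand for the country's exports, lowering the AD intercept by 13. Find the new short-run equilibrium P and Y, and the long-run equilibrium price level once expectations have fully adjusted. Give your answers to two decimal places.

AD shifts left: new AD is Y = 4447 − 11P. With Pᵉ = 114, SRAS is Y = 1433 + 4P.
Short run: 4447 − 11P = 1433 + 4P gives 3014 = 15P, so P = 200.93 and Y = 4447 − 11P = 2236.73.
Y = 2236.73 is above potential 1889; expectations adjust and SRAS shifts left until Y = 1889.
Long run: on the new AD curve, 1889 = 4447 − 11P gives P = 232.55.

Short run: P = 200.93, Y = 2236.73. Long run: P = 232.55.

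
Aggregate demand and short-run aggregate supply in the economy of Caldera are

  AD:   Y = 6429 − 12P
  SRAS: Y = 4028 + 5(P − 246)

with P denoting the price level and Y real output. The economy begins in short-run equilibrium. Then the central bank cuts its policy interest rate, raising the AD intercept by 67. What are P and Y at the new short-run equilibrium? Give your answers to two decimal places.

P = 217.53, Y = 3885.65

This is a positive demand shock: AD shifts right.
New AD: Y = 6496 − 12P.
SRAS can be written Y = 2798 + 5P.
Set AD = SRAS: 6496 − 12P = 2798 + 5P, so 3698 = 17P and P = 217.53.
Substituting into AD, Y = 3885.65.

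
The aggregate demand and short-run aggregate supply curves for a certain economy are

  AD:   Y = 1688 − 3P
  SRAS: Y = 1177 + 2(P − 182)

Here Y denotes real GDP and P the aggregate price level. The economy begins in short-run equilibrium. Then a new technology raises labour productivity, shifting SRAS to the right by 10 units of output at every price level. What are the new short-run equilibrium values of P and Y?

This is a positive supply shock: SRAS shifts right.
New SRAS: Y = 823 + 2P.
Set AD = SRAS: 1688 − 3P = 823 + 2P, so 865 = 5P and P = 173.
Y = 1688 − 3·173 = 1169.

P = 173, Y = 1169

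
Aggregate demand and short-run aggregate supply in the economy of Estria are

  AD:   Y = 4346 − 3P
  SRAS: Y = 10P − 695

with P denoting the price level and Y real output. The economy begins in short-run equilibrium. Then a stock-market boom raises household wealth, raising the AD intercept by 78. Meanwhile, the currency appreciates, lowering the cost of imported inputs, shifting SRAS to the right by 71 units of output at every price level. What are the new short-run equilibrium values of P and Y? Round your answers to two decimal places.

P = 388.31, Y = 3259.08

After both shocks: AD is Y = 4424 − 3P and SRAS is Y = 10P − 624.
Setting them equal: 5048 = 13P, so P = 388.31.
Substituting into AD, Y = 3259.08.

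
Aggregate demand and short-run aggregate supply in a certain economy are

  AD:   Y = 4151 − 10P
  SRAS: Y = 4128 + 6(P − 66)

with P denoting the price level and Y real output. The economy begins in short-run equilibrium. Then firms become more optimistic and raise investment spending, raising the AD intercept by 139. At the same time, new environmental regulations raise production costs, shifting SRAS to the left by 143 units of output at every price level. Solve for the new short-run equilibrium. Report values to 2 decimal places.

P = 43.81, Y = 3851.88

After both shocks: AD is Y = 4290 − 10P and SRAS is Y = 3589 + 6P.
Setting them equal: 701 = 16P, so P = 43.81.
Substituting into AD, Y = 3851.88.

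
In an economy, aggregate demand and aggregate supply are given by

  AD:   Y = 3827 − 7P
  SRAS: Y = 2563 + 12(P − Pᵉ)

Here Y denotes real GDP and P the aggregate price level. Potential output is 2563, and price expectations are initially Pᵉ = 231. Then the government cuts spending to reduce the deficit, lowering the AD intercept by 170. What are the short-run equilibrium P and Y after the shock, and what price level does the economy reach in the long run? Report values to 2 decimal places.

Short run: P = 203.47, Y = 2232.68. Long run: P = 156.29.

AD shifts left: new AD is Y = 3657 − 7P. With Pᵉ = 231, SRAS is Y = 12P − 209.
Short run: 3657 − 7P = 12P − 209 gives 3866 = 19P, so P = 203.47 and Y = 3657 − 7P = 2232.68.
Y = 2232.68 is below potential 2563; expectations adjust and SRAS shifts right until Y = 2563.
Long run: on the new AD curve, 2563 = 3657 − 7P gives P = 156.29.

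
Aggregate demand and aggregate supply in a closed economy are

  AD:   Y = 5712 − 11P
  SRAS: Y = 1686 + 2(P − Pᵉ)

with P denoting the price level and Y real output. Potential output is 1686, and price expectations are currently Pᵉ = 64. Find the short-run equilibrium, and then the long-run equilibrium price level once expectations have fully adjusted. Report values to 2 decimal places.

Short run: with Pᵉ = 64, SRAS is Y = 1558 + 2P. Setting AD = SRAS gives 4154 = 13P, so P = 319.54 and Y = 5712 − 11P = 2197.08.
Output 2197.08 is above potential 1686, so over time expected prices rise and SRAS shifts left until Y returns to 1686.
Long run: Y = 1686 on the AD curve gives 1686 = 5712 − 11P, so P = 366.00.

Short run: P = 319.54, Y = 2197.08. Long run: P = 366.00.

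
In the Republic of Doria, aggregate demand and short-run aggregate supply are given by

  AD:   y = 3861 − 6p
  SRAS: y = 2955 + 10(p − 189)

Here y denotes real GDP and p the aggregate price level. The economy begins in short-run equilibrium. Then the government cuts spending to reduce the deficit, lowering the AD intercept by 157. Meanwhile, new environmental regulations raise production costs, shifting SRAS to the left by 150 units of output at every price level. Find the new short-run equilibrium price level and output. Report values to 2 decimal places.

After both shocks: AD is y = 3704 − 6p and SRAS is y = 915 + 10p.
Setting them equal: 2789 = 16p, so p = 174.31.
Substituting into AD, y = 2658.13.

p = 174.31, y = 2658.13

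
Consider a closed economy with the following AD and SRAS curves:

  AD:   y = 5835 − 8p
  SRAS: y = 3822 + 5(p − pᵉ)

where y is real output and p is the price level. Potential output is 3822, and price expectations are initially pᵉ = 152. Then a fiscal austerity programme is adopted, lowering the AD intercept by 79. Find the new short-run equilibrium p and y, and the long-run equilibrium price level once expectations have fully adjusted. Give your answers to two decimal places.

AD shifts left: new AD is y = 5756 − 8p. With pᵉ = 152, SRAS is y = 3062 + 5p.
Short run: 5756 − 8p = 3062 + 5p gives 2694 = 13p, so p = 207.23 and y = 5756 − 8p = 4098.15.
y = 4098.15 is above potential 3822; expectations adjust and SRAS shifts left until y = 3822.
Long run: on the new AD curve, 3822 = 5756 − 8p gives p = 241.75.

Short run: p = 207.23, y = 4098.15. Long run: p = 241.75.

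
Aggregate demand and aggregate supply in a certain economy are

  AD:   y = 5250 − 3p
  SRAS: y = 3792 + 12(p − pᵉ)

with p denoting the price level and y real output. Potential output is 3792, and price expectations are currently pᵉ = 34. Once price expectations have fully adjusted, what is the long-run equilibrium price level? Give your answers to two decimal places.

Short run: with pᵉ = 34, SRAS is y = 3384 + 12p. Setting AD = SRAS gives 1866 = 15p, so p = 124.40 and y = 5250 − 3p = 4876.80.
Output 4876.80 is above potential 3792, so over time expected prices rise and SRAS shifts left until y returns to 3792.
Long run: y = 3792 on the AD curve gives 3792 = 5250 − 3p, so p = 486.00.

Long-run p = 486.00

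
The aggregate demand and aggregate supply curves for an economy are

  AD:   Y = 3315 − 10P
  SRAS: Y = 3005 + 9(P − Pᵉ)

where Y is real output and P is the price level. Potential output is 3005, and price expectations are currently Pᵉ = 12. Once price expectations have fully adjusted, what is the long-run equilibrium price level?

Short run: with Pᵉ = 12, SRAS is Y = 2897 + 9P. Setting AD = SRAS gives 418 = 19P, so P = 22 and Y = 3315 − 10·22 = 3095.
Output 3095 is above potential 3005, so over time expected prices rise and SRAS shifts left until Y returns to 3005.
Long run: Y = 3005 on the AD curve gives 3005 = 3315 − 10P, so P = 31.

Long-run P = 31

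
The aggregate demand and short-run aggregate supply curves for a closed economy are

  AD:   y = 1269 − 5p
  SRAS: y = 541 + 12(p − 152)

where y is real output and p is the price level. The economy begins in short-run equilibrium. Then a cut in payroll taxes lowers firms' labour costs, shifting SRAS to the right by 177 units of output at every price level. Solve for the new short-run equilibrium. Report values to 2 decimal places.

p = 139.71, y = 570.47

This is a positive supply shock: SRAS shifts right.
New SRAS: y = 12p − 1106.
Set AD = SRAS: 1269 − 5p = 12p − 1106, so 2375 = 17p and p = 139.71.
Substituting into AD, y = 570.47.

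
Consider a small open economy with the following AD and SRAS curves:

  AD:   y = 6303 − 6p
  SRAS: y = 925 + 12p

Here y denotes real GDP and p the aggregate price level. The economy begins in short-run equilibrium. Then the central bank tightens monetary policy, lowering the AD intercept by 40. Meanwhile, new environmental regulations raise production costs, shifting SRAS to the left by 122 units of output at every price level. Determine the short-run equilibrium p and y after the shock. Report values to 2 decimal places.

p = 303.33, y = 4443.00

After both shocks: AD is y = 6263 − 6p and SRAS is y = 803 + 12p.
Setting them equal: 5460 = 18p, so p = 303.33.
Substituting into AD, y = 4443.00.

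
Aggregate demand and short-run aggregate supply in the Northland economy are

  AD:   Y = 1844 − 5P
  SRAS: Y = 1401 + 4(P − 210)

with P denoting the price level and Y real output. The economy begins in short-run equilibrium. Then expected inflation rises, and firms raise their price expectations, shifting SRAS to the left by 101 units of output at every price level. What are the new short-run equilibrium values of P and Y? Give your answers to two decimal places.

P = 153.78, Y = 1075.11

This is a negative supply shock: SRAS shifts left.
New SRAS: Y = 460 + 4P.
Set AD = SRAS: 1844 − 5P = 460 + 4P, so 1384 = 9P and P = 153.78.
Substituting into AD, Y = 1075.11.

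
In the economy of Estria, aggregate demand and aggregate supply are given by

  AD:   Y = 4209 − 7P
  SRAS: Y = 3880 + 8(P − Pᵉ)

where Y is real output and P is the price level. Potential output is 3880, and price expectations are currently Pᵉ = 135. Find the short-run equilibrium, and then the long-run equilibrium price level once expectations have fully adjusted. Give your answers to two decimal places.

Short run: with Pᵉ = 135, SRAS is Y = 2800 + 8P. Setting AD = SRAS gives 1409 = 15P, so P = 93.93 and Y = 4209 − 7P = 3551.47.
Output 3551.47 is below potential 3880, so over time expected prices fall and SRAS shifts right until Y returns to 3880.
Long run: Y = 3880 on the AD curve gives 3880 = 4209 − 7P, so P = 47.00.

Short run: P = 93.93, Y = 3551.47. Long run: P = 47.00.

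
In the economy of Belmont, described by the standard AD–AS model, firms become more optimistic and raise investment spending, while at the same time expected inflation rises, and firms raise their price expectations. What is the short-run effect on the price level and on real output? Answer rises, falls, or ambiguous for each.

The first event is a positive demand shock: AD shifts right, which by itself pushes P up and Y up.
The second is an adverse supply shock: SRAS shifts left, which by itself pushes P up and Y down.
Both shocks push P up, so P rises. The two shocks push Y in opposite directions, so the effect on Y is ambiguous.

Price level: rises; output: ambiguous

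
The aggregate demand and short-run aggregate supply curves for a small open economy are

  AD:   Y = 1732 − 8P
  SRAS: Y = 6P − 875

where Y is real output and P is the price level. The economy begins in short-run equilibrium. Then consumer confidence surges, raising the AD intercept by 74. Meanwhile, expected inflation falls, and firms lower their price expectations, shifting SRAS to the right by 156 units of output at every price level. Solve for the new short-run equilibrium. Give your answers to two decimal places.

P = 180.36, Y = 363.14

After both shocks: AD is Y = 1806 − 8P and SRAS is Y = 6P − 719.
Setting them equal: 2525 = 14P, so P = 180.36.
Substituting into AD, Y = 363.14.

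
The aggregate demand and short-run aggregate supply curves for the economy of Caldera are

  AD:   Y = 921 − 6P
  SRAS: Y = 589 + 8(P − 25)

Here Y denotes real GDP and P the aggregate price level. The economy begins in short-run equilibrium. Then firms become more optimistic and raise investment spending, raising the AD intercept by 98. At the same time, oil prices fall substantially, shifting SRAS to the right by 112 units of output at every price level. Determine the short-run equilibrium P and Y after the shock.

After both shocks: AD is Y = 1019 − 6P and SRAS is Y = 501 + 8P.
Setting them equal: 518 = 14P, so P = 37.
Y = 1019 − 6·37 = 797.

P = 37, Y = 797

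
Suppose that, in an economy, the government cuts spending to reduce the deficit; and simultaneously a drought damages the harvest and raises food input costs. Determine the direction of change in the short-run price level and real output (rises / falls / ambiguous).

The first event is a negative demand shock: AD shifts left, which by itself pushes P down and Y down.
The second is an adverse supply shock: SRAS shifts left, which by itself pushes P up and Y down.
The two shocks push P in opposite directions, so the effect on P is ambiguous. Both shocks push Y down, so Y falls.

Price level: ambiguous; output: falls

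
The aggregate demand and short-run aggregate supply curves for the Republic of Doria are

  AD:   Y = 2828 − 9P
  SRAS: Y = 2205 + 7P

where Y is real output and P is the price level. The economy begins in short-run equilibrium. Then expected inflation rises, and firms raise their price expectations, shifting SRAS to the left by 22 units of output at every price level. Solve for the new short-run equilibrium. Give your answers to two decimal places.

This is a negative supply shock: SRAS shifts left.
New SRAS: Y = 2183 + 7P.
Set AD = SRAS: 2828 − 9P = 2183 + 7P, so 645 = 16P and P = 40.31.
Substituting into AD, Y = 2465.19.

P = 40.31, Y = 2465.19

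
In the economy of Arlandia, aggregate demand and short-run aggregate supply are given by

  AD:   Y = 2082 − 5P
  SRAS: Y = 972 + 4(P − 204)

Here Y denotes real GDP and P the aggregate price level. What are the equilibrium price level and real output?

Write SRAS as Y = 972 + 4P − 816 = 156 + 4P.
Set AD = SRAS: 2082 − 5P = 156 + 4P, so 1926 = 9P and P = 214.
Then Y = 2082 − 5·214 = 1012.

P = 214, Y = 1012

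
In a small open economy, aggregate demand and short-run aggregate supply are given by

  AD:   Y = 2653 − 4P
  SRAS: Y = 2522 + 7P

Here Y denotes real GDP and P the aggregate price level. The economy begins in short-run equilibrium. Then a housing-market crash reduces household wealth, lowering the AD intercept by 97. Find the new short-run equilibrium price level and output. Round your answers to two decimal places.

P = 3.09, Y = 2543.64

This is a negative demand shock: AD shifts left.
New AD: Y = 2556 − 4P.
Set AD = SRAS: 2556 − 4P = 2522 + 7P, so 34 = 11P and P = 3.09.
Substituting into AD, Y = 2543.64.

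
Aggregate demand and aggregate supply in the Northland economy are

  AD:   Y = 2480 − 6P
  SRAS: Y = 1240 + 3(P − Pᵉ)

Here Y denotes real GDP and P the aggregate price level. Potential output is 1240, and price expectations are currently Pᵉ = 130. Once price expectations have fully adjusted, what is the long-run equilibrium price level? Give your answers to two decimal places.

Short run: with Pᵉ = 130, SRAS is Y = 850 + 3P. Setting AD = SRAS gives 1630 = 9P, so P = 181.11 and Y = 2480 − 6P = 1393.33.
Output 1393.33 is above potential 1240, so over time expected prices rise and SRAS shifts left until Y returns to 1240.
Long run: Y = 1240 on the AD curve gives 1240 = 2480 − 6P, so P = 206.67.

Long-run P = 206.67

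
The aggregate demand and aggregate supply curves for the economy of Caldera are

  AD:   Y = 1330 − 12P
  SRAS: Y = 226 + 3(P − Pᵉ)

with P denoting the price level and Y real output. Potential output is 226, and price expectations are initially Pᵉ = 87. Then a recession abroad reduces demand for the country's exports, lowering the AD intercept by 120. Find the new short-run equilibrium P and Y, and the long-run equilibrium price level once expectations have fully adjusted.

AD shifts left: new AD is Y = 1210 − 12P. With Pᵉ = 87, SRAS is Y = 3P − 35.
Short run: 1210 − 12P = 3P − 35 gives 1245 = 15P, so P = 83 and Y = 1210 − 12·83 = 214.
Y = 214 is below potential 226; expectations adjust and SRAS shifts right until Y = 226.
Long run: on the new AD curve, 226 = 1210 − 12P gives P = 82.

Short run: P = 83, Y = 214. Long run: P = 82.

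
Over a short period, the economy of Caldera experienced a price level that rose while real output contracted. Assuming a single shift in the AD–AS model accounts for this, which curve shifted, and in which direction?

P rose and Y fell. An AD shift moves P and Y in the same direction; an SRAS shift moves them in opposite directions.
Here P and Y moved in opposite directions, so the SRAS curve shifted.
Since Y fell, SRAS shifted left.

SRAS shifted left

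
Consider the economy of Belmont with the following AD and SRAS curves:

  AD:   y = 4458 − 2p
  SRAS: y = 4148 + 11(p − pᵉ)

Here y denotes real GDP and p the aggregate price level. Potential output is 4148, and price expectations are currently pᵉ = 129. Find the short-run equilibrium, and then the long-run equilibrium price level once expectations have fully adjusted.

Short run: p = 133, y = 4192. Long run: p = 155.

Short run: with pᵉ = 129, SRAS is y = 2729 + 11p. Setting AD = SRAS gives 1729 = 13p, so p = 133 and y = 4458 − 2·133 = 4192.
Output 4192 is above potential 4148, so over time expected prices rise and SRAS shifts left until y returns to 4148.
Long run: y = 4148 on the AD curve gives 4148 = 4458 − 2p, so p = 155.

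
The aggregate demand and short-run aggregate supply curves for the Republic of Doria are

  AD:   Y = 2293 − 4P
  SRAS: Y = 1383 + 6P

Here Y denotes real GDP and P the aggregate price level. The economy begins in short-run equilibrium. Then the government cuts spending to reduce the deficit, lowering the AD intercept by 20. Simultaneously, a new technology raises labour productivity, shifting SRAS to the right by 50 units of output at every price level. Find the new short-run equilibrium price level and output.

P = 84, Y = 1937

After both shocks: AD is Y = 2273 − 4P and SRAS is Y = 1433 + 6P.
Setting them equal: 840 = 10P, so P = 84.
Y = 2273 − 4·84 = 1937.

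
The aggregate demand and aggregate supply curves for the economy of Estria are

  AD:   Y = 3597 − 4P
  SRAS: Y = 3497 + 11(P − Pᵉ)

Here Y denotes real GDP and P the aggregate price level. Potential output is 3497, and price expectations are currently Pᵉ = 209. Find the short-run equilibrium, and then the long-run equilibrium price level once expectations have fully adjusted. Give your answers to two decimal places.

Short run: P = 159.93, Y = 2957.27. Long run: P = 25.00.

Short run: with Pᵉ = 209, SRAS is Y = 1198 + 11P. Setting AD = SRAS gives 2399 = 15P, so P = 159.93 and Y = 3597 − 4P = 2957.27.
Output 2957.27 is below potential 3497, so over time expected prices fall and SRAS shifts right until Y returns to 3497.
Long run: Y = 3497 on the AD curve gives 3497 = 3597 − 4P, so P = 25.00.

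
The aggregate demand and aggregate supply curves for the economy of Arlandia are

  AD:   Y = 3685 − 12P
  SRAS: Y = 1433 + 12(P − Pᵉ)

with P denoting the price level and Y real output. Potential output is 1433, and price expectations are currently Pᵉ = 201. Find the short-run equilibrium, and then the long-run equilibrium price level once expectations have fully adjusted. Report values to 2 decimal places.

Short run: P = 194.33, Y = 1353.00. Long run: P = 187.67.

Short run: with Pᵉ = 201, SRAS is Y = 12P − 979. Setting AD = SRAS gives 4664 = 24P, so P = 194.33 and Y = 3685 − 12P = 1353.00.
Output 1353.00 is below potential 1433, so over time expected prices fall and SRAS shifts right until Y returns to 1433.
Long run: Y = 1433 on the AD curve gives 1433 = 3685 − 12P, so P = 187.67.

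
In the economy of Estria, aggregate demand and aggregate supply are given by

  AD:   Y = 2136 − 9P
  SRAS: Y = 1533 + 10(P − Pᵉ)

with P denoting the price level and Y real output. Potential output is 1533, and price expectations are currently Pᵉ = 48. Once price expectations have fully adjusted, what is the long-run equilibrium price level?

Long-run P = 67

Short run: with Pᵉ = 48, SRAS is Y = 1053 + 10P. Setting AD = SRAS gives 1083 = 19P, so P = 57 and Y = 2136 − 9·57 = 1623.
Output 1623 is above potential 1533, so over time expected prices rise and SRAS shifts left until Y returns to 1533.
Long run: Y = 1533 on the AD curve gives 1533 = 2136 − 9P, so P = 67.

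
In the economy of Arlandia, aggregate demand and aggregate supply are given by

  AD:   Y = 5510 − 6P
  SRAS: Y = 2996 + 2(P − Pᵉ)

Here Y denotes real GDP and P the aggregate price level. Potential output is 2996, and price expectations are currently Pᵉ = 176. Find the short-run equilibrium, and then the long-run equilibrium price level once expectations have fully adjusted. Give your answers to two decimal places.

Short run: P = 358.25, Y = 3360.50. Long run: P = 419.00.

Short run: with Pᵉ = 176, SRAS is Y = 2644 + 2P. Setting AD = SRAS gives 2866 = 8P, so P = 358.25 and Y = 5510 − 6P = 3360.50.
Output 3360.50 is above potential 2996, so over time expected prices rise and SRAS shifts left until Y returns to 2996.
Long run: Y = 2996 on the AD curve gives 2996 = 5510 − 6P, so P = 419.00.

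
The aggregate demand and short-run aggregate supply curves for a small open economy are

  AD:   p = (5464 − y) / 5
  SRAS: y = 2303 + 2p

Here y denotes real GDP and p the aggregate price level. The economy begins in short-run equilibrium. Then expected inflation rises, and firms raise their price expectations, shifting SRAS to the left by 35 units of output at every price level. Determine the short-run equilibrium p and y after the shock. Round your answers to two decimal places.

This is a negative supply shock: SRAS shifts left.
New SRAS: y = 2268 + 2p.
Set AD = SRAS: 5464 − 5p = 2268 + 2p, so 3196 = 7p and p = 456.57.
Substituting into AD, y = 3181.14.

p = 456.57, y = 3181.14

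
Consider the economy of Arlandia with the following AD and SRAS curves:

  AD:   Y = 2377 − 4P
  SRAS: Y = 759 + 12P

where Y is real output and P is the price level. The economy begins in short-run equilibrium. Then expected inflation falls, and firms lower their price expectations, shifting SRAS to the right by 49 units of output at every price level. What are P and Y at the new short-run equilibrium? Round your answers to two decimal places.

This is a positive supply shock: SRAS shifts right.
New SRAS: Y = 808 + 12P.
Set AD = SRAS: 2377 − 4P = 808 + 12P, so 1569 = 16P and P = 98.06.
Substituting into AD, Y = 1984.75.

P = 98.06, Y = 1984.75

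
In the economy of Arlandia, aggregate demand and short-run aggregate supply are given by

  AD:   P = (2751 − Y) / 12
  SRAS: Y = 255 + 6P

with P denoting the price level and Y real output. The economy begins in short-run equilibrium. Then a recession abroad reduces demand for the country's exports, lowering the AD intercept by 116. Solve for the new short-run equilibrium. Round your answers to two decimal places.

This is a negative demand shock: AD shifts left.
New AD: Y = 2635 − 12P.
Set AD = SRAS: 2635 − 12P = 255 + 6P, so 2380 = 18P and P = 132.22.
Substituting into AD, Y = 1048.33.

P = 132.22, Y = 1048.33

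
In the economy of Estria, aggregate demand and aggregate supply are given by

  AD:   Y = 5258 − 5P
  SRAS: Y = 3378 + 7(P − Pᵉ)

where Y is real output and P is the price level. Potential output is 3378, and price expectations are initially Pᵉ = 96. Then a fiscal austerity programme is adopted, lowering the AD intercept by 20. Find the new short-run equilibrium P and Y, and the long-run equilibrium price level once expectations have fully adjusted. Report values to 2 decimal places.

AD shifts left: new AD is Y = 5238 − 5P. With Pᵉ = 96, SRAS is Y = 2706 + 7P.
Short run: 5238 − 5P = 2706 + 7P gives 2532 = 12P, so P = 211.00 and Y = 5238 − 5P = 4183.00.
Y = 4183.00 is above potential 3378; expectations adjust and SRAS shifts left until Y = 3378.
Long run: on the new AD curve, 3378 = 5238 − 5P gives P = 372.00.

Short run: P = 211.00, Y = 4183.00. Long run: P = 372.00.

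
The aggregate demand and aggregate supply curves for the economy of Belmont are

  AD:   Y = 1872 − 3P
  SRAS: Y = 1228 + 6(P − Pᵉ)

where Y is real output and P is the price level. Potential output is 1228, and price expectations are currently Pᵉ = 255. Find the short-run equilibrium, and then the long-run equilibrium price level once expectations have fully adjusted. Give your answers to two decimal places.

Short run: with Pᵉ = 255, SRAS is Y = 6P − 302. Setting AD = SRAS gives 2174 = 9P, so P = 241.56 and Y = 1872 − 3P = 1147.33.
Output 1147.33 is below potential 1228, so over time expected prices fall and SRAS shifts right until Y returns to 1228.
Long run: Y = 1228 on the AD curve gives 1228 = 1872 − 3P, so P = 214.67.

Short run: P = 241.56, Y = 1147.33. Long run: P = 214.67.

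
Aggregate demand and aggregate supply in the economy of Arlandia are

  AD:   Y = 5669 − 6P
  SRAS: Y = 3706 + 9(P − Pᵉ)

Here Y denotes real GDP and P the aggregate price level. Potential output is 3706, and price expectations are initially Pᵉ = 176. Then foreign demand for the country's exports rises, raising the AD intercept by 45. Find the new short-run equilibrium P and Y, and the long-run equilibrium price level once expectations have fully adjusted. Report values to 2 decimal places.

Short run: P = 239.47, Y = 4277.20. Long run: P = 334.67.

AD shifts right: new AD is Y = 5714 − 6P. With Pᵉ = 176, SRAS is Y = 2122 + 9P.
Short run: 5714 − 6P = 2122 + 9P gives 3592 = 15P, so P = 239.47 and Y = 5714 − 6P = 4277.20.
Y = 4277.20 is above potential 3706; expectations adjust and SRAS shifts left until Y = 3706.
Long run: on the new AD curve, 3706 = 5714 − 6P gives P = 334.67.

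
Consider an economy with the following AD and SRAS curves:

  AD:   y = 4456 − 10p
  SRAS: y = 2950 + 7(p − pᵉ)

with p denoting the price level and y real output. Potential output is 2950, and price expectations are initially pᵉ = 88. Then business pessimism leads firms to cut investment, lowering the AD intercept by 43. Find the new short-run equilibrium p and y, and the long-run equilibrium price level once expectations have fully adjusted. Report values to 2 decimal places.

Short run: p = 122.29, y = 3190.06. Long run: p = 146.30.

AD shifts left: new AD is y = 4413 − 10p. With pᵉ = 88, SRAS is y = 2334 + 7p.
Short run: 4413 − 10p = 2334 + 7p gives 2079 = 17p, so p = 122.29 and y = 4413 − 10p = 3190.06.
y = 3190.06 is above potential 2950; expectations adjust and SRAS shifts left until y = 2950.
Long run: on the new AD curve, 2950 = 4413 − 10p gives p = 146.30.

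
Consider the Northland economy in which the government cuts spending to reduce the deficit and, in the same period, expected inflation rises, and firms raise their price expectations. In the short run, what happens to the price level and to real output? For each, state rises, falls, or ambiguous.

The first event is a negative demand shock: AD shifts left, which by itself pushes P down and Y down.
The second is an adverse supply shock: SRAS shifts left, which by itself pushes P up and Y down.
The two shocks push P in opposite directions, so the effect on P is ambiguous. Both shocks push Y down, so Y falls.

Price level: ambiguous; output: falls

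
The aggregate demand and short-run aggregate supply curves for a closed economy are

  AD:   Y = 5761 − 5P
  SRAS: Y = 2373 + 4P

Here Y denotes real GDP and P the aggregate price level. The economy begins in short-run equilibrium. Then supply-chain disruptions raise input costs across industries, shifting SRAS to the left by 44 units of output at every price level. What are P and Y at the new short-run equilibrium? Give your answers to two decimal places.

P = 381.33, Y = 3854.33

This is a negative supply shock: SRAS shifts left.
New SRAS: Y = 2329 + 4P.
Set AD = SRAS: 5761 − 5P = 2329 + 4P, so 3432 = 9P and P = 381.33.
Substituting into AD, Y = 3854.33.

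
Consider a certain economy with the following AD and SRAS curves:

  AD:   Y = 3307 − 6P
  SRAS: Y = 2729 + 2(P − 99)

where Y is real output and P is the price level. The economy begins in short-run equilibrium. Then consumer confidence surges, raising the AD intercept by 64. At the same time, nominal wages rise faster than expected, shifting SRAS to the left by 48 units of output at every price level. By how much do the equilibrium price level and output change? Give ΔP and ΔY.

ΔP = +14, ΔY = -20

After both shocks: AD is Y = 3371 − 6P and SRAS is Y = 2483 + 2P.
Setting them equal: 888 = 8P, so P = 111.
Y = 3371 − 6·111 = 2705.
Initially P = 97, Y = 2725, so ΔP = +14 and ΔY = -20.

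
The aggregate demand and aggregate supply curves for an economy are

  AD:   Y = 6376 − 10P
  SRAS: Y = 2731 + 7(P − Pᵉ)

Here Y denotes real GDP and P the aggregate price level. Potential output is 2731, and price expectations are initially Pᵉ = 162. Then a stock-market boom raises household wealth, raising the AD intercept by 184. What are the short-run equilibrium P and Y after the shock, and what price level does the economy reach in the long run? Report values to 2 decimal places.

AD shifts right: new AD is Y = 6560 − 10P. With Pᵉ = 162, SRAS is Y = 1597 + 7P.
Short run: 6560 − 10P = 1597 + 7P gives 4963 = 17P, so P = 291.94 and Y = 6560 − 10P = 3640.59.
Y = 3640.59 is above potential 2731; expectations adjust and SRAS shifts left until Y = 2731.
Long run: on the new AD curve, 2731 = 6560 − 10P gives P = 382.90.

Short run: P = 291.94, Y = 3640.59. Long run: P = 382.90.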